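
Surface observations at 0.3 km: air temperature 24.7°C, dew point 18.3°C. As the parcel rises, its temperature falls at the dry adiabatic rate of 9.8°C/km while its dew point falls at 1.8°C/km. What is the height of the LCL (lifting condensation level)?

T and T_d converge at 9.8 − 1.8 = 8°C per km
Height above start = (24.7 − 18.3) / 8 = 0.8 km
LCL altitude = 300 m + 800 m = 1100 m

1.1 km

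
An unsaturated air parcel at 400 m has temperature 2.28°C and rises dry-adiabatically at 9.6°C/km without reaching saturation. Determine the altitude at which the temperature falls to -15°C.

2200 m

Height above start = (2.28 − (-15)) / 9.6 = 1.8 km
Altitude = 400 m + 1800 m = 2200 m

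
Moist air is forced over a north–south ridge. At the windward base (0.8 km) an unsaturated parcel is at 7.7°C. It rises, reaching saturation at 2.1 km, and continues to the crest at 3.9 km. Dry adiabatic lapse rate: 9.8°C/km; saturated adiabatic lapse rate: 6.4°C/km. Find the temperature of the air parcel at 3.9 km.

-16.56°C

800 → 2100 m (dry, 9.8°C/km): ΔT = -9.8 × 1.3 = -12.74°C → T = -5.04°C
2100 → 3900 m (saturated, 6.4°C/km): ΔT = -6.4 × 1.8 = -11.52°C → T = -16.56°C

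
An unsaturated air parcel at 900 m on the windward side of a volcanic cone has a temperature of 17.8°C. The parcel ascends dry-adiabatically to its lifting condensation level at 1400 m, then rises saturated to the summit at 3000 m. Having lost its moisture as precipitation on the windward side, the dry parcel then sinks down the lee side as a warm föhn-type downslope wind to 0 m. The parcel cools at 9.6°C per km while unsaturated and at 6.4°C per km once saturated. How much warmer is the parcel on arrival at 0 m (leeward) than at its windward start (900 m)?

+13.76°C

Dry to 1400 m: -9.6 × 0.5 km = -4.8°C, so T = 13°C.
Saturated to 3000 m: -6.4 × 1.6 km = -10.24°C, so T = 2.76°C.
Dry descent to 0 m: +9.6 × 3 km = +28.8°C, so T = 31.56°C.
Net change vs windward start: 31.56 − 17.8 = +13.76°C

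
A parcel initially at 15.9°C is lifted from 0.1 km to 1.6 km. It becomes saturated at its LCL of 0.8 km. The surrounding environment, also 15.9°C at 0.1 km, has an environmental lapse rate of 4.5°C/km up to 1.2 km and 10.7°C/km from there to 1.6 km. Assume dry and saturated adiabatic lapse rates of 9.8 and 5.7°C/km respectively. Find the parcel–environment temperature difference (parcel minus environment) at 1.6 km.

Parcel:
  100–800 m, dry: Δz = 0.7 km ⇒ ΔT = -6.86°C; T = 9.04°C
  800–1600 m, saturated: Δz = 0.8 km ⇒ ΔT = -4.56°C; T = 4.48°C
Environment:
  100–1200 m, environment, lower layer: Δz = 1.1 km ⇒ ΔT = -4.95°C; T = 10.95°C
  1200–1600 m, environment, upper layer: Δz = 0.4 km ⇒ ΔT = -4.28°C; T = 6.67°C
T_parcel − T_env = 4.48 − 6.67 = -2.19°C

-2.19°C (parcel cooler than environment)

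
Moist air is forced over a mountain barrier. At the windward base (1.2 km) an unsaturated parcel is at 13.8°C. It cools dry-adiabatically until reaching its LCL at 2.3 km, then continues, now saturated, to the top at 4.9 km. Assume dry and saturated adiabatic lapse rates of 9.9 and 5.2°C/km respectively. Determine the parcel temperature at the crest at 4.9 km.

Dry to 2300 m: -9.9 × 1.1 km = -10.89°C, so T = 2.91°C.
Saturated to 4900 m: -5.2 × 2.6 km = -13.52°C, so T = -10.61°C.

-10.61°C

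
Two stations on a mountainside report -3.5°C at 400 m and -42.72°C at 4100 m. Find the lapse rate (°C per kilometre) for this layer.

Γ = −ΔT/Δz = (-3.5 − (-42.72)) / (4100 − 400) m
  = 39.22°C / 3.7 km = 10.6°C/km

10.6°C/km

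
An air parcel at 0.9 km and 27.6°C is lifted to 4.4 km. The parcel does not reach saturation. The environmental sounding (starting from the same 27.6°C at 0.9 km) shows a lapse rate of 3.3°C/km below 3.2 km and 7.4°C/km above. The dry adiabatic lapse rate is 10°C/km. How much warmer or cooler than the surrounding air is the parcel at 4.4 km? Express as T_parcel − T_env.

Parcel:
  900–4400 m, dry: Δz = 3.5 km ⇒ ΔT = -35°C; T = -7.4°C
Environment:
  900–3200 m, environment, lower layer: Δz = 2.3 km ⇒ ΔT = -7.59°C; T = 20.01°C
  3200–4400 m, environment, upper layer: Δz = 1.2 km ⇒ ΔT = -8.88°C; T = 11.13°C
T_parcel − T_env = -7.4 − 11.13 = -18.53°C

-18.53°C (parcel cooler than environment)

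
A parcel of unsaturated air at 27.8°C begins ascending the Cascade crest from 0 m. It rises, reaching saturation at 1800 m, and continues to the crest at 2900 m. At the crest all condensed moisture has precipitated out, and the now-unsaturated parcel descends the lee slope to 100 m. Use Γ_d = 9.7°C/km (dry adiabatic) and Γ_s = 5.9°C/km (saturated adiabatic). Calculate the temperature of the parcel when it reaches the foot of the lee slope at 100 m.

31.01°C

From 0 m to 1800 m (dry): cools by 9.7 × 1.8 = 17.46°C, giving 10.34°C.
From 1800 m to 2900 m (saturated): cools by 5.9 × 1.1 = 6.49°C, giving 3.85°C.
From 2900 m to 100 m (dry descent): warms by 9.7 × 2.8 = 27.16°C, giving 31.01°C.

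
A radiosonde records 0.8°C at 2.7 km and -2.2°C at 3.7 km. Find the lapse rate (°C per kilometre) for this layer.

3°C/km

Γ = −ΔT/Δz = (0.8 − (-2.2)) / (3700 − 2700) m
  = 3°C / 1 km = 3°C/km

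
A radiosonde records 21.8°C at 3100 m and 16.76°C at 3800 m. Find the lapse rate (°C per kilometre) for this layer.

7.2°C/km

Γ = −ΔT/Δz = (21.8 − 16.76) / (3800 − 3100) m
  = 5.04°C / 0.7 km = 7.2°C/km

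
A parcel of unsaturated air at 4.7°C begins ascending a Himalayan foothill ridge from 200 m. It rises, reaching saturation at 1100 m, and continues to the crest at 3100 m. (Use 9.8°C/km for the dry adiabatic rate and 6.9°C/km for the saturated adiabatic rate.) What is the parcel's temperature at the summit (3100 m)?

-17.92°C

Dry to 1100 m: -9.8 × 0.9 km = -8.82°C, so T = -4.12°C.
Saturated to 3100 m: -6.9 × 2 km = -13.8°C, so T = -17.92°C.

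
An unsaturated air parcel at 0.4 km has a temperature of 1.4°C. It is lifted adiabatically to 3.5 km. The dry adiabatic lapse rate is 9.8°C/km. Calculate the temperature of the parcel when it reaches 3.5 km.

-28.98°C

From 400 m to 3500 m (dry adiabatic): cools by 9.8 × 3.1 = 30.38°C, giving -28.98°C.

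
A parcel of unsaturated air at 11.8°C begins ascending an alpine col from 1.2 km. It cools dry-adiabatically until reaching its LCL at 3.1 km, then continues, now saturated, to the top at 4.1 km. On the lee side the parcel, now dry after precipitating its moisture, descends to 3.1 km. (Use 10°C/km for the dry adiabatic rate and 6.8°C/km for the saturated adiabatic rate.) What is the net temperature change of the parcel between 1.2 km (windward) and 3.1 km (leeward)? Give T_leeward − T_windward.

-15.8°C

1200–3100 m, dry: Δz = 1.9 km ⇒ ΔT = -19°C; T = -7.2°C
3100–4100 m, saturated: Δz = 1 km ⇒ ΔT = -6.8°C; T = -14°C
4100–3100 m, dry descent: Δz = 1 km ⇒ ΔT = +10°C; T = -4°C
Net change vs windward start: -4 − 11.8 = -15.8°C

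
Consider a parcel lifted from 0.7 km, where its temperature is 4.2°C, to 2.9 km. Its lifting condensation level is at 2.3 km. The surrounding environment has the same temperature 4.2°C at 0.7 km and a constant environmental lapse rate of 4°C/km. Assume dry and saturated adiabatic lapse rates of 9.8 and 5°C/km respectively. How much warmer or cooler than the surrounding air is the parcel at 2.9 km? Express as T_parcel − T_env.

-9.88°C (parcel cooler than environment)

Parcel:
  From 700 m to 2300 m (dry): cools by 9.8 × 1.6 = 15.68°C, giving -11.48°C.
  From 2300 m to 2900 m (saturated): cools by 5 × 0.6 = 3°C, giving -14.48°C.
Environment:
  From 700 m to 2900 m (environment): cools by 4 × 2.2 = 8.8°C, giving -4.6°C.
T_parcel − T_env = -14.48 − (-4.6) = -9.88°C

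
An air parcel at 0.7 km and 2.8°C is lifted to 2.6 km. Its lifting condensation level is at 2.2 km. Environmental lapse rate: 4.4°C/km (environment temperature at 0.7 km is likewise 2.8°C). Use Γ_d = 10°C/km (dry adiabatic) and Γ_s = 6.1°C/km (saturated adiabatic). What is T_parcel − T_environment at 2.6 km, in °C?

-9.08°C (parcel cooler than environment)

Parcel:
  700 → 2200 m (dry, 10°C/km): ΔT = -10 × 1.5 = -15°C → T = -12.2°C
  2200 → 2600 m (saturated, 6.1°C/km): ΔT = -6.1 × 0.4 = -2.44°C → T = -14.64°C
Environment:
  700 → 2600 m (environment, 4.4°C/km): ΔT = -4.4 × 1.9 = -8.36°C → T = -5.56°C
T_parcel − T_env = -14.64 − (-5.56) = -9.08°C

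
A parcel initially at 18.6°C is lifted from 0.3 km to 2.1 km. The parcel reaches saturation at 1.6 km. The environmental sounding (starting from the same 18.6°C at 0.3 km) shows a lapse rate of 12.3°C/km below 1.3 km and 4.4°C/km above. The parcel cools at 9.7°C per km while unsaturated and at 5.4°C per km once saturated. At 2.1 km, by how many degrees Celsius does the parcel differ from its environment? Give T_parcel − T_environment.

+0.51°C (parcel warmer than environment)

Parcel:
  300 → 1600 m (dry, 9.7°C/km): ΔT = -9.7 × 1.3 = -12.61°C → T = 5.99°C
  1600 → 2100 m (saturated, 5.4°C/km): ΔT = -5.4 × 0.5 = -2.7°C → T = 3.29°C
Environment:
  300 → 1300 m (environment, lower layer, 12.3°C/km): ΔT = -12.3 × 1 = -12.3°C → T = 6.3°C
  1300 → 2100 m (environment, upper layer, 4.4°C/km): ΔT = -4.4 × 0.8 = -3.52°C → T = 2.78°C
T_parcel − T_env = 3.29 − 2.78 = +0.51°C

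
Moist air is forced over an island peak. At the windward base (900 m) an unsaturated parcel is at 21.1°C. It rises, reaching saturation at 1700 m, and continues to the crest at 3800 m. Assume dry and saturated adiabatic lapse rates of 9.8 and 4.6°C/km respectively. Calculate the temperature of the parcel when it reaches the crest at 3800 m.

900–1700 m, dry: Δz = 0.8 km ⇒ ΔT = -7.84°C; T = 13.26°C
1700–3800 m, saturated: Δz = 2.1 km ⇒ ΔT = -9.66°C; T = 3.6°C

3.6°C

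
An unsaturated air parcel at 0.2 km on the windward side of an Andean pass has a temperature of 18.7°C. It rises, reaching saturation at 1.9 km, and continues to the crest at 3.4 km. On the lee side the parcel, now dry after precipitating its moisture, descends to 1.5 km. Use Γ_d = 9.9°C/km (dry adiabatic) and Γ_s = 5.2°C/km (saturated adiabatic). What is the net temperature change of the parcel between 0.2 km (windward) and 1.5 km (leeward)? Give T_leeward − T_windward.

From 200 m to 1900 m (dry): cools by 9.9 × 1.7 = 16.83°C, giving 1.87°C.
From 1900 m to 3400 m (saturated): cools by 5.2 × 1.5 = 7.8°C, giving -5.93°C.
From 3400 m to 1500 m (dry descent): warms by 9.9 × 1.9 = 18.81°C, giving 12.88°C.
Net change vs windward start: 12.88 − 18.7 = -5.82°C

-5.82°C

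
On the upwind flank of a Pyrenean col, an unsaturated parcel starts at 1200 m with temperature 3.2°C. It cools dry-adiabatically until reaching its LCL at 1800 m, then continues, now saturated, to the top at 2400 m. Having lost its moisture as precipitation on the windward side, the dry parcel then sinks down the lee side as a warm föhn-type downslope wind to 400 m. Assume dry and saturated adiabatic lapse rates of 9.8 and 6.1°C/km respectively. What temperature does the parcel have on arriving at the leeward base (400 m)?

13.26°C

From 1200 m to 1800 m (dry): cools by 9.8 × 0.6 = 5.88°C, giving -2.68°C.
From 1800 m to 2400 m (saturated): cools by 6.1 × 0.6 = 3.66°C, giving -6.34°C.
From 2400 m to 400 m (dry descent): warms by 9.8 × 2 = 19.6°C, giving 13.26°C.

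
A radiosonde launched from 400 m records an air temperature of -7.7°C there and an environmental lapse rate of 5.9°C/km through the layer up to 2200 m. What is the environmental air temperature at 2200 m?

Environmental to 2200 m: -5.9 × 1.8 km = -10.62°C, so T = -18.32°C.

-18.32°C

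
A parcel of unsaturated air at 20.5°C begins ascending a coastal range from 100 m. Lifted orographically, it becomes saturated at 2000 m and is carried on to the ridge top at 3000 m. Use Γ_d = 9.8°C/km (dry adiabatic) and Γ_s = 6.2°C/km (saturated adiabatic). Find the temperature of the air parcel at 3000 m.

-4.32°C

From 100 m to 2000 m (dry): cools by 9.8 × 1.9 = 18.62°C, giving 1.88°C.
From 2000 m to 3000 m (saturated): cools by 6.2 × 1 = 6.2°C, giving -4.32°C.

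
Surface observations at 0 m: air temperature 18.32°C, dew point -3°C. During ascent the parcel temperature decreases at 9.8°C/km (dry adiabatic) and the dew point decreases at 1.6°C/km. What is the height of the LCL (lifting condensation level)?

T and T_d converge at 9.8 − 1.6 = 8.2°C per km
Height above start = (18.32 − (-3)) / 8.2 = 2.6 km
LCL altitude = 0 m + 2600 m = 2600 m

2600 m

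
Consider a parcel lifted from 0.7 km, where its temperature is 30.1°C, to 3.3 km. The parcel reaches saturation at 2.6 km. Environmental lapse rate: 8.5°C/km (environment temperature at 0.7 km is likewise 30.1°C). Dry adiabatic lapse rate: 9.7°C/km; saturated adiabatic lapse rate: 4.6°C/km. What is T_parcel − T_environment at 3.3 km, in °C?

Parcel:
  700–2600 m, dry: Δz = 1.9 km ⇒ ΔT = -18.43°C; T = 11.67°C
  2600–3300 m, saturated: Δz = 0.7 km ⇒ ΔT = -3.22°C; T = 8.45°C
Environment:
  700–3300 m, environment: Δz = 2.6 km ⇒ ΔT = -22.1°C; T = 8°C
T_parcel − T_env = 8.45 − 8 = +0.45°C

+0.45°C (parcel warmer than environment)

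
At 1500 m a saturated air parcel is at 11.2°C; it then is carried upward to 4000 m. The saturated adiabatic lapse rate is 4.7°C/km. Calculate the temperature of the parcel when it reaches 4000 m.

-0.55°C

From 1500 m to 4000 m (saturated adiabatic): cools by 4.7 × 2.5 = 11.75°C, giving -0.55°C.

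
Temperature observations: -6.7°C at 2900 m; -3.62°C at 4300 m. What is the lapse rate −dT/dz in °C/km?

-2.2°C/km

Γ = −ΔT/Δz = (-6.7 − (-3.62)) / (4300 − 2900) m
  = -3.08°C / 1.4 km = -2.2°C/km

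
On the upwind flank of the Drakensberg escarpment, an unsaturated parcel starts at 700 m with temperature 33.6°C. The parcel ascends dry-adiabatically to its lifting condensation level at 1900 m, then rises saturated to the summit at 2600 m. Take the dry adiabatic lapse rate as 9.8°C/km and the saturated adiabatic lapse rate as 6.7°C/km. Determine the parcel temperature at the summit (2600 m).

17.15°C

700 → 1900 m (dry, 9.8°C/km): ΔT = -9.8 × 1.2 = -11.76°C → T = 21.84°C
1900 → 2600 m (saturated, 6.7°C/km): ΔT = -6.7 × 0.7 = -4.69°C → T = 17.15°C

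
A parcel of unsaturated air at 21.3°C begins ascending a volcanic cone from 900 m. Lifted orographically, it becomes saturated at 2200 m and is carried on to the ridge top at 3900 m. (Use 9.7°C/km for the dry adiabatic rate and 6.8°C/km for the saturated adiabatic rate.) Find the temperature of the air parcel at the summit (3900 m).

-2.87°C

Dry to 2200 m: -9.7 × 1.3 km = -12.61°C, so T = 8.69°C.
Saturated to 3900 m: -6.8 × 1.7 km = -11.56°C, so T = -2.87°C.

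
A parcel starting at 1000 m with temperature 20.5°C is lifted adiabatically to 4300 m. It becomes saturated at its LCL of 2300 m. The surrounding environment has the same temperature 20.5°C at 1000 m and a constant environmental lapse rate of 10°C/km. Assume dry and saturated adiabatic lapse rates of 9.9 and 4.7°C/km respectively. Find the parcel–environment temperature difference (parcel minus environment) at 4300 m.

+10.73°C (parcel warmer than environment)

Parcel:
  1000–2300 m, dry: Δz = 1.3 km ⇒ ΔT = -12.87°C; T = 7.63°C
  2300–4300 m, saturated: Δz = 2 km ⇒ ΔT = -9.4°C; T = -1.77°C
Environment:
  1000–4300 m, environment: Δz = 3.3 km ⇒ ΔT = -33°C; T = -12.5°C
T_parcel − T_env = -1.77 − (-12.5) = +10.73°C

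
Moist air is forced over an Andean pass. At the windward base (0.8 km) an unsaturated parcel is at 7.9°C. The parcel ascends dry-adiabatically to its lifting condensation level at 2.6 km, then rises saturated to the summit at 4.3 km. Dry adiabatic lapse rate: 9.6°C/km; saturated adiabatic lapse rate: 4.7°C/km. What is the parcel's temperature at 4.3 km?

800–2600 m, dry: Δz = 1.8 km ⇒ ΔT = -17.28°C; T = -9.38°C
2600–4300 m, saturated: Δz = 1.7 km ⇒ ΔT = -7.99°C; T = -17.37°C

-17.37°C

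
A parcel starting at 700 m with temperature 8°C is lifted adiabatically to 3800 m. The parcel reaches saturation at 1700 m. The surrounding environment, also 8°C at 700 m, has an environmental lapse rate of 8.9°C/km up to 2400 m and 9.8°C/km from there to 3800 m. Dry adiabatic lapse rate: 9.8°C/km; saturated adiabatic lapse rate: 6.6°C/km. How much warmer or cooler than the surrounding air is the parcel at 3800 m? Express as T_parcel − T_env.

+5.19°C (parcel warmer than environment)

Parcel:
  From 700 m to 1700 m (dry): cools by 9.8 × 1 = 9.8°C, giving -1.8°C.
  From 1700 m to 3800 m (saturated): cools by 6.6 × 2.1 = 13.86°C, giving -15.66°C.
Environment:
  From 700 m to 2400 m (environment, lower layer): cools by 8.9 × 1.7 = 15.13°C, giving -7.13°C.
  From 2400 m to 3800 m (environment, upper layer): cools by 9.8 × 1.4 = 13.72°C, giving -20.85°C.
T_parcel − T_env = -15.66 − (-20.85) = +5.19°C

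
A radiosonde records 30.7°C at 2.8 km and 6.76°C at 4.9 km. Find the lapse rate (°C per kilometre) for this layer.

11.4°C/km

Γ = −ΔT/Δz = (30.7 − 6.76) / (4900 − 2800) m
  = 23.94°C / 2.1 km = 11.4°C/km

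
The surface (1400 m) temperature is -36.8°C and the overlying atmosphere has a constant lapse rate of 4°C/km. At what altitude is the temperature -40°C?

2200 m

Height above start = (-36.8 − (-40)) / 4 = 0.8 km
Altitude = 1400 m + 800 m = 2200 m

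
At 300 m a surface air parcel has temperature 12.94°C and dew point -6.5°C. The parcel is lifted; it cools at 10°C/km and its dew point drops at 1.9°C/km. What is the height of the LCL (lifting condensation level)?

2700 m

T and T_d converge at 10 − 1.9 = 8.1°C per km
Height above start = (12.94 − (-6.5)) / 8.1 = 2.4 km
LCL altitude = 300 m + 2400 m = 2700 m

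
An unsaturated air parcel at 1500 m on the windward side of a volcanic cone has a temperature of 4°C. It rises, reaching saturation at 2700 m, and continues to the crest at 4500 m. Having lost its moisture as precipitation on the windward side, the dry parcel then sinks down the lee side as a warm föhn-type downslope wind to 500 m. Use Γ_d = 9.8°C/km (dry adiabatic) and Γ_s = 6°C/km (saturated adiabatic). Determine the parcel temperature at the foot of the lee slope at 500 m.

Dry to 2700 m: -9.8 × 1.2 km = -11.76°C, so T = -7.76°C.
Saturated to 4500 m: -6 × 1.8 km = -10.8°C, so T = -18.56°C.
Dry descent to 500 m: +9.8 × 4 km = +39.2°C, so T = 20.64°C.

20.64°C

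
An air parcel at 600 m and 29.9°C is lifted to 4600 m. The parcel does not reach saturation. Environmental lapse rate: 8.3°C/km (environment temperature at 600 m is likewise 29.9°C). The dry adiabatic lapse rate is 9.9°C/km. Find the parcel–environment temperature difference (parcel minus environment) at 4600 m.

Parcel:
  600–4600 m, dry: Δz = 4 km ⇒ ΔT = -39.6°C; T = -9.7°C
Environment:
  600–4600 m, environment: Δz = 4 km ⇒ ΔT = -33.2°C; T = -3.3°C
T_parcel − T_env = -9.7 − (-3.3) = -6.4°C

-6.4°C (parcel cooler than environment)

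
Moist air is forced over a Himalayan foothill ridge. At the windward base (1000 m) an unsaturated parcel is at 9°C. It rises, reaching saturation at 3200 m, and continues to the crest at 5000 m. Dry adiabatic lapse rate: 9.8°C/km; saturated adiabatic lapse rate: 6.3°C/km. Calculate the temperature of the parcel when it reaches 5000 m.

-23.9°C

1000 → 3200 m (dry, 9.8°C/km): ΔT = -9.8 × 2.2 = -21.56°C → T = -12.56°C
3200 → 5000 m (saturated, 6.3°C/km): ΔT = -6.3 × 1.8 = -11.34°C → T = -23.9°C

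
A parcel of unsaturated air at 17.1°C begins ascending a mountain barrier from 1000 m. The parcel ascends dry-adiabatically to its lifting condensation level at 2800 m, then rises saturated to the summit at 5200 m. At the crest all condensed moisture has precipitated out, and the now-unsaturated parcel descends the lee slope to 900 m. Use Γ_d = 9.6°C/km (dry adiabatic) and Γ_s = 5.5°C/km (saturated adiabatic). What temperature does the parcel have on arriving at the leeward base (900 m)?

27.9°C

From 1000 m to 2800 m (dry): cools by 9.6 × 1.8 = 17.28°C, giving -0.18°C.
From 2800 m to 5200 m (saturated): cools by 5.5 × 2.4 = 13.2°C, giving -13.38°C.
From 5200 m to 900 m (dry descent): warms by 9.6 × 4.3 = 41.28°C, giving 27.9°C.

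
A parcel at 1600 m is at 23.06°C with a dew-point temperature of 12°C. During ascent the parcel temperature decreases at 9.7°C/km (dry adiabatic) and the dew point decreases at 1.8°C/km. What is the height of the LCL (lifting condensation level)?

3000 m

T and T_d converge at 9.7 − 1.8 = 7.9°C per km
Height above start = (23.06 − 12) / 7.9 = 1.4 km
LCL altitude = 1600 m + 1400 m = 3000 m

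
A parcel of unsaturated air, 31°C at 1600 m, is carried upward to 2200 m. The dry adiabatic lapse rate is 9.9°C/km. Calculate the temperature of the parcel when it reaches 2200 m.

25.06°C

From 1600 m to 2200 m (dry adiabatic): cools by 9.9 × 0.6 = 5.94°C, giving 25.06°C.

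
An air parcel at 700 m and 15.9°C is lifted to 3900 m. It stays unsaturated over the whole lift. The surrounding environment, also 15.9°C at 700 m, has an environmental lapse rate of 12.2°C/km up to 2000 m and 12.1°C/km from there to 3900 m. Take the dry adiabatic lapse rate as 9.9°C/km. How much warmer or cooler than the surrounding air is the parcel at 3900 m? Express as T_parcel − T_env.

+7.17°C (parcel warmer than environment)

Parcel:
  700 → 3900 m (dry, 9.9°C/km): ΔT = -9.9 × 3.2 = -31.68°C → T = -15.78°C
Environment:
  700 → 2000 m (environment, lower layer, 12.2°C/km): ΔT = -12.2 × 1.3 = -15.86°C → T = 0.04°C
  2000 → 3900 m (environment, upper layer, 12.1°C/km): ΔT = -12.1 × 1.9 = -22.99°C → T = -22.95°C
T_parcel − T_env = -15.78 − (-22.95) = +7.17°C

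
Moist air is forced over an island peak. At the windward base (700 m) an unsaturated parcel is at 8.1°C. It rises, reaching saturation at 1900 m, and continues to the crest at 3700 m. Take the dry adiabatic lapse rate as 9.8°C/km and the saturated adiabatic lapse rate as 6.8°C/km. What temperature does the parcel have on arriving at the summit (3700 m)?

Dry to 1900 m: -9.8 × 1.2 km = -11.76°C, so T = -3.66°C.
Saturated to 3700 m: -6.8 × 1.8 km = -12.24°C, so T = -15.9°C.

-15.9°C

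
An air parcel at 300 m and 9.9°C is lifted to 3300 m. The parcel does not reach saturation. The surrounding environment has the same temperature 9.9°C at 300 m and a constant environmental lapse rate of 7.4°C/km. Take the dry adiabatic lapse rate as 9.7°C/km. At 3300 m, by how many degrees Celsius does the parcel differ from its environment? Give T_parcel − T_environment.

-6.9°C (parcel cooler than environment)

Parcel:
  Dry to 3300 m: -9.7 × 3 km = -29.1°C, so T = -19.2°C.
Environment:
  Environment to 3300 m: -7.4 × 3 km = -22.2°C, so T = -12.3°C.
T_parcel − T_env = -19.2 − (-12.3) = -6.9°C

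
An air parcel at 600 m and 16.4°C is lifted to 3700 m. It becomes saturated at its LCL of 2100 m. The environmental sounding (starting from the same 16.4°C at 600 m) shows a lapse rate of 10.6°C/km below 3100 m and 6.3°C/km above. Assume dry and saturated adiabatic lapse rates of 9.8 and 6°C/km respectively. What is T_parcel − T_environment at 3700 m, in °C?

+5.98°C (parcel warmer than environment)

Parcel:
  Dry to 2100 m: -9.8 × 1.5 km = -14.7°C, so T = 1.7°C.
  Saturated to 3700 m: -6 × 1.6 km = -9.6°C, so T = -7.9°C.
Environment:
  Environment, lower layer to 3100 m: -10.6 × 2.5 km = -26.5°C, so T = -10.1°C.
  Environment, upper layer to 3700 m: -6.3 × 0.6 km = -3.78°C, so T = -13.88°C.
T_parcel − T_env = -7.9 − (-13.88) = +5.98°C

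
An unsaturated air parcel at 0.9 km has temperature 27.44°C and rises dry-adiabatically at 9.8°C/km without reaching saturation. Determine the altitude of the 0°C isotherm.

Height above start = (27.44 − 0) / 9.8 = 2.8 km
Altitude = 900 m + 2800 m = 3700 m

3.7 km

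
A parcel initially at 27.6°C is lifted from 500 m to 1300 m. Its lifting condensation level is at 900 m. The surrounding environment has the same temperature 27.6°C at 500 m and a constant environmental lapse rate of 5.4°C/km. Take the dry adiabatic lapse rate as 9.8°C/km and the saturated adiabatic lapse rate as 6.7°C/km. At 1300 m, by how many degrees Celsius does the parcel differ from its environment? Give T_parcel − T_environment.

-2.28°C (parcel cooler than environment)

Parcel:
  From 500 m to 900 m (dry): cools by 9.8 × 0.4 = 3.92°C, giving 23.68°C.
  From 900 m to 1300 m (saturated): cools by 6.7 × 0.4 = 2.68°C, giving 21°C.
Environment:
  From 500 m to 1300 m (environment): cools by 5.4 × 0.8 = 4.32°C, giving 23.28°C.
T_parcel − T_env = 21 − 23.28 = -2.28°C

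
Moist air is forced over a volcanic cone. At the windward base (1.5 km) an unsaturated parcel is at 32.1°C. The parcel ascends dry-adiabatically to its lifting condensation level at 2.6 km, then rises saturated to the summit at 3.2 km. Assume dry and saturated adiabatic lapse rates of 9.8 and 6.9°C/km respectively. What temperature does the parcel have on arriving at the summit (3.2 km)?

1500–2600 m, dry: Δz = 1.1 km ⇒ ΔT = -10.78°C; T = 21.32°C
2600–3200 m, saturated: Δz = 0.6 km ⇒ ΔT = -4.14°C; T = 17.18°C

17.18°C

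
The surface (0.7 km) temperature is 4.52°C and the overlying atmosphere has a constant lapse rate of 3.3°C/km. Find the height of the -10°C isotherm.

Height above start = (4.52 − (-10)) / 3.3 = 4.4 km
Altitude = 700 m + 4400 m = 5100 m

5.1 km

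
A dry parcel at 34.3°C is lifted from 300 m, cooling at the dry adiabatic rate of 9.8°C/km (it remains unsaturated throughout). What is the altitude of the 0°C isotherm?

Height above start = (34.3 − 0) / 9.8 = 3.5 km
Altitude = 300 m + 3500 m = 3800 m

3800 m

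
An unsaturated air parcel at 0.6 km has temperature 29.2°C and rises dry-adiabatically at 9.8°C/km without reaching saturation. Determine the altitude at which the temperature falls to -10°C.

4.6 km

Height above start = (29.2 − (-10)) / 9.8 = 4 km
Altitude = 600 m + 4000 m = 4600 m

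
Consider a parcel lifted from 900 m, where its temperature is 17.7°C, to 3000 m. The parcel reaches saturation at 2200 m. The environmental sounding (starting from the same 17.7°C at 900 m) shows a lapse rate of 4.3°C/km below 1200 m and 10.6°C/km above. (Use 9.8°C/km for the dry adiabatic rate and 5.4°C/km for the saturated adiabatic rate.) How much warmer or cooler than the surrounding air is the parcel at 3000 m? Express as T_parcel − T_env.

Parcel:
  900–2200 m, dry: Δz = 1.3 km ⇒ ΔT = -12.74°C; T = 4.96°C
  2200–3000 m, saturated: Δz = 0.8 km ⇒ ΔT = -4.32°C; T = 0.64°C
Environment:
  900–1200 m, environment, lower layer: Δz = 0.3 km ⇒ ΔT = -1.29°C; T = 16.41°C
  1200–3000 m, environment, upper layer: Δz = 1.8 km ⇒ ΔT = -19.08°C; T = -2.67°C
T_parcel − T_env = 0.64 − (-2.67) = +3.31°C

+3.31°C (parcel warmer than environment)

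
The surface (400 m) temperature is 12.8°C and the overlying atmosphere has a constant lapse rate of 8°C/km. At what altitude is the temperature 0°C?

2000 m

Height above start = (12.8 − 0) / 8 = 1.6 km
Altitude = 400 m + 1600 m = 2000 m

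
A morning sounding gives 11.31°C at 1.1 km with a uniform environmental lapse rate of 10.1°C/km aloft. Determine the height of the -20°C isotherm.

4.2 km

Height above start = (11.31 − (-20)) / 10.1 = 3.1 km
Altitude = 1100 m + 3100 m = 4200 m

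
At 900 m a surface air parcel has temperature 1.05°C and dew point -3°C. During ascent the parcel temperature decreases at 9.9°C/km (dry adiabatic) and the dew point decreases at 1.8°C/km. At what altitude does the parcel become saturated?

T and T_d converge at 9.9 − 1.8 = 8.1°C per km
Height above start = (1.05 − (-3)) / 8.1 = 0.5 km
LCL altitude = 900 m + 500 m = 1400 m

1400 m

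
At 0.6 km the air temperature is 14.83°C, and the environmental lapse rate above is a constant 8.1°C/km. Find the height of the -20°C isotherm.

Height above start = (14.83 − (-20)) / 8.1 = 4.3 km
Altitude = 600 m + 4300 m = 4900 m

4.9 km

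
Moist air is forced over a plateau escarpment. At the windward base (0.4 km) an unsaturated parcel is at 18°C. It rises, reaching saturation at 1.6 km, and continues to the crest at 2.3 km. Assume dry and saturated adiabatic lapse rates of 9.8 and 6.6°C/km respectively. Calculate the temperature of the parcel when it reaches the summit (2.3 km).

400–1600 m, dry: Δz = 1.2 km ⇒ ΔT = -11.76°C; T = 6.24°C
1600–2300 m, saturated: Δz = 0.7 km ⇒ ΔT = -4.62°C; T = 1.62°C

1.62°C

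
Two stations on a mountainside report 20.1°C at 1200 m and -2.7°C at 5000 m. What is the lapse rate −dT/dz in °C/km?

Γ = −ΔT/Δz = (20.1 − (-2.7)) / (5000 − 1200) m
  = 22.8°C / 3.8 km = 6°C/km

6°C/km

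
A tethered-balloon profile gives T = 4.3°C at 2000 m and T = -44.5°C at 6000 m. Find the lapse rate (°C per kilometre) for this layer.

Γ = −ΔT/Δz = (4.3 − (-44.5)) / (6000 − 2000) m
  = 48.8°C / 4 km = 12.2°C/km

12.2°C/km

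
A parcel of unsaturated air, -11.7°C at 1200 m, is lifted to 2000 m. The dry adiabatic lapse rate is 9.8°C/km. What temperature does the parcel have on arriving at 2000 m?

1200–2000 m, dry adiabatic: Δz = 0.8 km ⇒ ΔT = -7.84°C; T = -19.54°C

-19.54°C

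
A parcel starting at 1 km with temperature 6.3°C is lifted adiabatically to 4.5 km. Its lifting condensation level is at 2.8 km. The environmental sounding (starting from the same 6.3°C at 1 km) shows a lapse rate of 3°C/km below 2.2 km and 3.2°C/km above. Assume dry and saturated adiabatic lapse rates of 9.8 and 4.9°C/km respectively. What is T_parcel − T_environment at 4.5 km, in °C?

-15.01°C (parcel cooler than environment)

Parcel:
  1000 → 2800 m (dry, 9.8°C/km): ΔT = -9.8 × 1.8 = -17.64°C → T = -11.34°C
  2800 → 4500 m (saturated, 4.9°C/km): ΔT = -4.9 × 1.7 = -8.33°C → T = -19.67°C
Environment:
  1000 → 2200 m (environment, lower layer, 3°C/km): ΔT = -3 × 1.2 = -3.6°C → T = 2.7°C
  2200 → 4500 m (environment, upper layer, 3.2°C/km): ΔT = -3.2 × 2.3 = -7.36°C → T = -4.66°C
T_parcel − T_env = -19.67 − (-4.66) = -15.01°C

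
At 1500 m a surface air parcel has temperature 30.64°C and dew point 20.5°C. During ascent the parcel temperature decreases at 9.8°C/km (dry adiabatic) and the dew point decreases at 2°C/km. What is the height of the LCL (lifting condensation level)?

2800 m

T and T_d converge at 9.8 − 2 = 7.8°C per km
Height above start = (30.64 − 20.5) / 7.8 = 1.3 km
LCL altitude = 1500 m + 1300 m = 2800 m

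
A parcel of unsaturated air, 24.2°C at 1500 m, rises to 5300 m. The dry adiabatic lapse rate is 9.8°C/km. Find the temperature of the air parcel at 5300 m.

From 1500 m to 5300 m (dry adiabatic): cools by 9.8 × 3.8 = 37.24°C, giving -13.04°C.

-13.04°C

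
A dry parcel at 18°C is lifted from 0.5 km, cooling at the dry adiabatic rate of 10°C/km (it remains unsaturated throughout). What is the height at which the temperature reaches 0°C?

2.3 km

Height above start = (18 − 0) / 10 = 1.8 km
Altitude = 500 m + 1800 m = 2300 m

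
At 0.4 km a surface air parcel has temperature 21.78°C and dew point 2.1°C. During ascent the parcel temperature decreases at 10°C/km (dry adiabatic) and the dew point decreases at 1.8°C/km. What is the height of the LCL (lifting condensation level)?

T and T_d converge at 10 − 1.8 = 8.2°C per km
Height above start = (21.78 − 2.1) / 8.2 = 2.4 km
LCL altitude = 400 m + 2400 m = 2800 m

2.8 km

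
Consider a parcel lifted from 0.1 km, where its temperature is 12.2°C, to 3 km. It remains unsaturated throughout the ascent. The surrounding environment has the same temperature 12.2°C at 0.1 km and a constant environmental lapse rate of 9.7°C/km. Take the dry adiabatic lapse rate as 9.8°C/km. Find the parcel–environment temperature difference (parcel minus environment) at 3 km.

Parcel:
  Dry to 3000 m: -9.8 × 2.9 km = -28.42°C, so T = -16.22°C.
Environment:
  Environment to 3000 m: -9.7 × 2.9 km = -28.13°C, so T = -15.93°C.
T_parcel − T_env = -16.22 − (-15.93) = -0.29°C

-0.29°C (parcel cooler than environment)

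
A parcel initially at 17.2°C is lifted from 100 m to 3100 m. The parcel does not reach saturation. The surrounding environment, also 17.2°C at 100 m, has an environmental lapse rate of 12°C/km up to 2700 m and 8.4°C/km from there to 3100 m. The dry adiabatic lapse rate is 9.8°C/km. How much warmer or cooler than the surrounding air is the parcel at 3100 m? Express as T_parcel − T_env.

Parcel:
  Dry to 3100 m: -9.8 × 3 km = -29.4°C, so T = -12.2°C.
Environment:
  Environment, lower layer to 2700 m: -12 × 2.6 km = -31.2°C, so T = -14°C.
  Environment, upper layer to 3100 m: -8.4 × 0.4 km = -3.36°C, so T = -17.36°C.
T_parcel − T_env = -12.2 − (-17.36) = +5.16°C

+5.16°C (parcel warmer than environment)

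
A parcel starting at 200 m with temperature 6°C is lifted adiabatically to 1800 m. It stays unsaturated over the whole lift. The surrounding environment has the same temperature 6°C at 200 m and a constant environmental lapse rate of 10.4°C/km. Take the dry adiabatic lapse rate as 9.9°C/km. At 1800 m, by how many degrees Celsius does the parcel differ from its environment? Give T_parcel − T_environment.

+0.8°C (parcel warmer than environment)

Parcel:
  200 → 1800 m (dry, 9.9°C/km): ΔT = -9.9 × 1.6 = -15.84°C → T = -9.84°C
Environment:
  200 → 1800 m (environment, 10.4°C/km): ΔT = -10.4 × 1.6 = -16.64°C → T = -10.64°C
T_parcel − T_env = -9.84 − (-10.64) = +0.8°C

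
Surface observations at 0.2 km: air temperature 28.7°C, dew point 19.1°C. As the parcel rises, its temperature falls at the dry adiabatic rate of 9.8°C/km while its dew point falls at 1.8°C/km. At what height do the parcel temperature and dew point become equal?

T and T_d converge at 9.8 − 1.8 = 8°C per km
Height above start = (28.7 − 19.1) / 8 = 1.2 km
LCL altitude = 200 m + 1200 m = 1400 m

1.4 km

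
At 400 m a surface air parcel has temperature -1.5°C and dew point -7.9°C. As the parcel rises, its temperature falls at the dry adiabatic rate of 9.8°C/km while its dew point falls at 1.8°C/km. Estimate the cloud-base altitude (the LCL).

T and T_d converge at 9.8 − 1.8 = 8°C per km
Height above start = (-1.5 − (-7.9)) / 8 = 0.8 km
LCL altitude = 400 m + 800 m = 1200 m

1200 m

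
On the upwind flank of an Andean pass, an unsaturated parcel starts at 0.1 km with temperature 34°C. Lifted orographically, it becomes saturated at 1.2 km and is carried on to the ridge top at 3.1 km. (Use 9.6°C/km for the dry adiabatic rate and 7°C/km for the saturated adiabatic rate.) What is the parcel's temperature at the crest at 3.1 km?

10.14°C

100–1200 m, dry: Δz = 1.1 km ⇒ ΔT = -10.56°C; T = 23.44°C
1200–3100 m, saturated: Δz = 1.9 km ⇒ ΔT = -13.3°C; T = 10.14°C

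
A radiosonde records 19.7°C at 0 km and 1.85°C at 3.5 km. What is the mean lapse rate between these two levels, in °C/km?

5.1°C/km

Γ = −ΔT/Δz = (19.7 − 1.85) / (3500 − 0) m
  = 17.85°C / 3.5 km = 5.1°C/km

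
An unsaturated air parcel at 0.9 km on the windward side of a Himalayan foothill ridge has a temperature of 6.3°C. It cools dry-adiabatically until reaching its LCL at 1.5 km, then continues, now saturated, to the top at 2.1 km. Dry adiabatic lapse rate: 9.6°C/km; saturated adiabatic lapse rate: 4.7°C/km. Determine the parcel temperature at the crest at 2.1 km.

-2.28°C

Dry to 1500 m: -9.6 × 0.6 km = -5.76°C, so T = 0.54°C.
Saturated to 2100 m: -4.7 × 0.6 km = -2.82°C, so T = -2.28°C.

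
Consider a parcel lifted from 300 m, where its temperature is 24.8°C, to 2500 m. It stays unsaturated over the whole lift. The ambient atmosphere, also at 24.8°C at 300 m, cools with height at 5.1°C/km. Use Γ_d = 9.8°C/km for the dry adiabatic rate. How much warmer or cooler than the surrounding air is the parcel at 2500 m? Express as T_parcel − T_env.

Parcel:
  From 300 m to 2500 m (dry): cools by 9.8 × 2.2 = 21.56°C, giving 3.24°C.
Environment:
  From 300 m to 2500 m (environment): cools by 5.1 × 2.2 = 11.22°C, giving 13.58°C.
T_parcel − T_env = 3.24 − 13.58 = -10.34°C

-10.34°C (parcel cooler than environment)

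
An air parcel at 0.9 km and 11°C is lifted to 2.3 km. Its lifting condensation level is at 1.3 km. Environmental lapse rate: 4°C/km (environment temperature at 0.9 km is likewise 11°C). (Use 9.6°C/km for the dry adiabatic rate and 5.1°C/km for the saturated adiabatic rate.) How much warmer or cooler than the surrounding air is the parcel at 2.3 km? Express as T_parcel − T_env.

Parcel:
  900 → 1300 m (dry, 9.6°C/km): ΔT = -9.6 × 0.4 = -3.84°C → T = 7.16°C
  1300 → 2300 m (saturated, 5.1°C/km): ΔT = -5.1 × 1 = -5.1°C → T = 2.06°C
Environment:
  900 → 2300 m (environment, 4°C/km): ΔT = -4 × 1.4 = -5.6°C → T = 5.4°C
T_parcel − T_env = 2.06 − 5.4 = -3.34°C

-3.34°C (parcel cooler than environment)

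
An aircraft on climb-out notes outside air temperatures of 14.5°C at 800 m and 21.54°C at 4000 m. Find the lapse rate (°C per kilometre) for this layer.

-2.2°C/km

Γ = −ΔT/Δz = (14.5 − 21.54) / (4000 − 800) m
  = -7.04°C / 3.2 km = -2.2°C/km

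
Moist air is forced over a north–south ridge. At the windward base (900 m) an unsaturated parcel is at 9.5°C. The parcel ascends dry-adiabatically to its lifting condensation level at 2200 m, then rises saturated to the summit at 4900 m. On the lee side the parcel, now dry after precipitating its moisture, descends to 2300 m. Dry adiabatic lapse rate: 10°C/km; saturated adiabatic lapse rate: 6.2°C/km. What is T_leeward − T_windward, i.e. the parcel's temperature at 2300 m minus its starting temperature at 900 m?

-3.74°C

From 900 m to 2200 m (dry): cools by 10 × 1.3 = 13°C, giving -3.5°C.
From 2200 m to 4900 m (saturated): cools by 6.2 × 2.7 = 16.74°C, giving -20.24°C.
From 4900 m to 2300 m (dry descent): warms by 10 × 2.6 = 26°C, giving 5.76°C.
Net change vs windward start: 5.76 − 9.5 = -3.74°C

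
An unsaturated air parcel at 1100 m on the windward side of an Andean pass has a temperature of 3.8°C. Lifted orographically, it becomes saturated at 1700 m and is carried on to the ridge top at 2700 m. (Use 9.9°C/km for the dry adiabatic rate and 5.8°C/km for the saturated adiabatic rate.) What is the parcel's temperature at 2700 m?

-7.94°C

1100–1700 m, dry: Δz = 0.6 km ⇒ ΔT = -5.94°C; T = -2.14°C
1700–2700 m, saturated: Δz = 1 km ⇒ ΔT = -5.8°C; T = -7.94°C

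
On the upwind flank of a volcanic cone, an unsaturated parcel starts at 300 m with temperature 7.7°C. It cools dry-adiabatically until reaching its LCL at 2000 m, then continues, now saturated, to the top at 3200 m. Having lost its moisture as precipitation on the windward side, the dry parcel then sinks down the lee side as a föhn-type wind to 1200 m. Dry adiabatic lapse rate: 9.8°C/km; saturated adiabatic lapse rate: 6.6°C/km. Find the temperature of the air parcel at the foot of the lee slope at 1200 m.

2.72°C

300 → 2000 m (dry, 9.8°C/km): ΔT = -9.8 × 1.7 = -16.66°C → T = -8.96°C
2000 → 3200 m (saturated, 6.6°C/km): ΔT = -6.6 × 1.2 = -7.92°C → T = -16.88°C
3200 → 1200 m (dry descent, 9.8°C/km): ΔT = +9.8 × 2 = +19.6°C → T = 2.72°C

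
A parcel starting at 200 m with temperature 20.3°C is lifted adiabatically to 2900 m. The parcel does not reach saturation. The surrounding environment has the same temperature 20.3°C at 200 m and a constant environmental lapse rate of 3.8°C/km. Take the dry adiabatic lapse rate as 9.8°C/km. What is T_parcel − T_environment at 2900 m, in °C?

Parcel:
  From 200 m to 2900 m (dry): cools by 9.8 × 2.7 = 26.46°C, giving -6.16°C.
Environment:
  From 200 m to 2900 m (environment): cools by 3.8 × 2.7 = 10.26°C, giving 10.04°C.
T_parcel − T_env = -6.16 − 10.04 = -16.2°C

-16.2°C (parcel cooler than environment)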